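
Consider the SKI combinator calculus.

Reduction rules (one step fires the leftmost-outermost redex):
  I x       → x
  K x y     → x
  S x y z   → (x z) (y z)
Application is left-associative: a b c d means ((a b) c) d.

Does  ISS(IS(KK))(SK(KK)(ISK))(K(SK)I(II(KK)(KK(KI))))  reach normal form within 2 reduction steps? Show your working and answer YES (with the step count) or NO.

  start: ISS(IS(KK))(SK(KK)(ISK))(K(SK)I(II(KK)(KK(KI))))
  [1] SS(IS(KK))(SK(KK)(ISK))(K(SK)I(II(KK)(KK(KI))))
  [2] S(SK(KK)(ISK))(IS(KK)(SK(KK)(ISK)))(K(SK)I(II(KK)(KK(KI))))

Answer: NO — after 2 steps the term is S(SK(KK)(ISK))(IS(KK)(SK(KK)(ISK)))(K(SK)I(II(KK)(KK(KI)))), not yet normal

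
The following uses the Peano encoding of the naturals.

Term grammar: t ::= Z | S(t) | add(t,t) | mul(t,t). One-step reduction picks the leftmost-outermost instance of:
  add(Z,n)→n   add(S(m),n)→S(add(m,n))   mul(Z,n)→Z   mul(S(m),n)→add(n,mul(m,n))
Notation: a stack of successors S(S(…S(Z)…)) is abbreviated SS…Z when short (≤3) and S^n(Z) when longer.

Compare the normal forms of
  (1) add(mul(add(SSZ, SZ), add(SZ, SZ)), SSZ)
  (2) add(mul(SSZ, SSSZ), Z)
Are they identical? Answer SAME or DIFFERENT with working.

Answer: DIFFERENT — A ⇓ S^8(Z), B ⇓ S^6(Z)

Derivation:
Term A:
  start: add(mul(add(SSZ, SZ), add(SZ, SZ)), SSZ)
  →1  add(mul(S(add(SZ, SZ)), add(SZ, SZ)), SSZ)
  →2  add(add(add(SZ, SZ), mul(add(SZ, SZ), add(SZ, SZ))), SSZ)
  →3  add(add(S(add(Z, SZ)), mul(add(SZ, SZ), add(SZ, SZ))), SSZ)
  →4  add(S(add(add(Z, SZ), mul(add(SZ, SZ), add(SZ, SZ)))), SSZ)
  →5  S(add(add(add(Z, SZ), mul(add(SZ, SZ), add(SZ, SZ))), SSZ))
  →6  S(add(add(SZ, mul(add(SZ, SZ), add(SZ, SZ))), SSZ))
  →7  S(add(S(add(Z, mul(add(SZ, SZ), add(SZ, SZ)))), SSZ))
  →8  S(S(add(add(Z, mul(add(SZ, SZ), add(SZ, SZ))), SSZ)))
  →9  S(S(add(mul(add(SZ, SZ), add(SZ, SZ)), SSZ)))
  →10  S(S(add(mul(S(add(Z, SZ)), add(SZ, SZ)), SSZ)))
  →11  S(S(add(add(add(SZ, SZ), mul(add(Z, SZ), add(SZ, SZ))), SSZ)))
  →12  S(S(add(add(S(add(Z, SZ)), mul(add(Z, SZ), add(SZ, SZ))), SSZ)))
  →13  S(S(add(S(add(add(Z, SZ), mul(add(Z, SZ), add(SZ, SZ)))), SSZ)))
  →14  S(S(S(add(add(add(Z, SZ), mul(add(Z, SZ), add(SZ, SZ))), SSZ))))
  →15  S(S(S(add(add(SZ, mul(add(Z, SZ), add(SZ, SZ))), SSZ))))
  →16  S(S(S(add(S(add(Z, mul(add(Z, SZ), add(SZ, SZ)))), SSZ))))
  →17  S(S(S(S(add(add(Z, mul(add(Z, SZ), add(SZ, SZ))), SSZ)))))
  →18  S(S(S(S(add(mul(add(Z, SZ), add(SZ, SZ)), SSZ)))))
  →19  S(S(S(S(add(mul(SZ, add(SZ, SZ)), SSZ)))))
  →20  S(S(S(S(add(add(add(SZ, SZ), mul(Z, add(SZ, SZ))), SSZ)))))
  →21  S(S(S(S(add(add(S(add(Z, SZ)), mul(Z, add(SZ, SZ))), SSZ)))))
  →22  S(S(S(S(add(S(add(add(Z, SZ), mul(Z, add(SZ, SZ)))), SSZ)))))
  →23  S(S(S(S(S(add(add(add(Z, SZ), mul(Z, add(SZ, SZ))), SSZ))))))
  →24  S(S(S(S(S(add(add(SZ, mul(Z, add(SZ, SZ))), SSZ))))))
  →25  S(S(S(S(S(add(S(add(Z, mul(Z, add(SZ, SZ)))), SSZ))))))
  →26  S(S(S(S(S(S(add(add(Z, mul(Z, add(SZ, SZ))), SSZ)))))))
  →27  S(S(S(S(S(S(add(mul(Z, add(SZ, SZ)), SSZ)))))))
  →28  S(S(S(S(S(S(add(Z, SSZ)))))))
  →29  S^8(Z)

Term B:
  start: add(mul(SSZ, SSSZ), Z)
  →1  add(add(SSSZ, mul(SZ, SSSZ)), Z)
  →2  add(S(add(SSZ, mul(SZ, SSSZ))), Z)
  →3  S(add(add(SSZ, mul(SZ, SSSZ)), Z))
  →4  S(add(S(add(SZ, mul(SZ, SSSZ))), Z))
  →5  S(S(add(add(SZ, mul(SZ, SSSZ)), Z)))
  →6  S(S(add(S(add(Z, mul(SZ, SSSZ))), Z)))
  →7  S(S(S(add(add(Z, mul(SZ, SSSZ)), Z))))
  →8  S(S(S(add(mul(SZ, SSSZ), Z))))
  →9  S(S(S(add(add(SSSZ, mul(Z, SSSZ)), Z))))
  →10  S(S(S(add(S(add(SSZ, mul(Z, SSSZ))), Z))))
  →11  S(S(S(S(add(add(SSZ, mul(Z, SSSZ)), Z)))))
  →12  S(S(S(S(add(S(add(SZ, mul(Z, SSSZ))), Z)))))
  →13  S(S(S(S(S(add(add(SZ, mul(Z, SSSZ)), Z))))))
  →14  S(S(S(S(S(add(S(add(Z, mul(Z, SSSZ))), Z))))))
  →15  S(S(S(S(S(S(add(add(Z, mul(Z, SSSZ)), Z)))))))
  →16  S(S(S(S(S(S(add(mul(Z, SSSZ), Z)))))))
  →17  S(S(S(S(S(S(add(Z, Z)))))))
  →18  S^6(Z)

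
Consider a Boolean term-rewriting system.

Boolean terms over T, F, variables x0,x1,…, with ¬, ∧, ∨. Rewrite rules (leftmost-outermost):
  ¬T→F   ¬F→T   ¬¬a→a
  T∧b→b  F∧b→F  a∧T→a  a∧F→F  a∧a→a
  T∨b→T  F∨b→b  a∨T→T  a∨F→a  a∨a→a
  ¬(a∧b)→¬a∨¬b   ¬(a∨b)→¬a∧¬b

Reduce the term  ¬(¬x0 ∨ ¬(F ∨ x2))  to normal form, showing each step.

Answer: normal form = x0 ∧ x2  (in 4 steps)

Derivation:
  start: ¬(¬x0 ∨ ¬(F ∨ x2))
  [1] ¬¬x0 ∧ ¬¬(F ∨ x2)
  [2] x0 ∧ ¬¬(F ∨ x2)
  [3] x0 ∧ (F ∨ x2)
  [4] x0 ∧ x2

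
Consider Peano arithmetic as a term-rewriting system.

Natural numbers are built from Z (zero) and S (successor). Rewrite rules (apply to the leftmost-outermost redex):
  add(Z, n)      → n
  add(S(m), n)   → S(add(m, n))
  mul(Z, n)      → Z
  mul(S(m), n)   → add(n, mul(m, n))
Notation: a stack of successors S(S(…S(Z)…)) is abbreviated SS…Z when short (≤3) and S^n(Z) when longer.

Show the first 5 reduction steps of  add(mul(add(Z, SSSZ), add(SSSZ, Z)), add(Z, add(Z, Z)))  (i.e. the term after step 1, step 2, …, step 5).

Answer: after 5 steps: S(add(add(add(SSZ, Z), mul(SSZ, add(SSSZ, Z))), add(Z, add(Z, Z))))

Derivation:
  start: add(mul(add(Z, SSSZ), add(SSSZ, Z)), add(Z, add(Z, Z)))
  →1  add(mul(SSSZ, add(SSSZ, Z)), add(Z, add(Z, Z)))
  →2  add(add(add(SSSZ, Z), mul(SSZ, add(SSSZ, Z))), add(Z, add(Z, Z)))
  →3  add(add(S(add(SSZ, Z)), mul(SSZ, add(SSSZ, Z))), add(Z, add(Z, Z)))
  →4  add(S(add(add(SSZ, Z), mul(SSZ, add(SSSZ, Z)))), add(Z, add(Z, Z)))
  →5  S(add(add(add(SSZ, Z), mul(SSZ, add(SSSZ, Z))), add(Z, add(Z, Z))))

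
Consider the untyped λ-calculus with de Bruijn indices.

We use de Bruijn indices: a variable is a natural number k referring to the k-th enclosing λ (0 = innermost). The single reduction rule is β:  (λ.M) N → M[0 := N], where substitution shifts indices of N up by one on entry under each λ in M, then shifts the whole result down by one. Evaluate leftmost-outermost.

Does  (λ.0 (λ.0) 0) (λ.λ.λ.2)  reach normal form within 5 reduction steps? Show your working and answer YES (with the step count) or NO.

Answer: YES — reaches normal form λ.λ.0 in 3 ≤ 5 steps

Working:
  start: (λ.0 (λ.0) 0) (λ.λ.λ.2)
  step 1: (λ.λ.λ.2) (λ.0) (λ.λ.λ.2)
  step 2: (λ.λ.λ.0) (λ.λ.λ.2)
  step 3: λ.λ.0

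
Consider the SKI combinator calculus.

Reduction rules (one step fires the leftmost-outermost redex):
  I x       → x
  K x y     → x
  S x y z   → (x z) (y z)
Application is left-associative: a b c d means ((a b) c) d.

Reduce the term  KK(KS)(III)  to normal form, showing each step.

Answer: normal form = KI  (in 3 steps)

Derivation:
  start: KK(KS)(III)
  →1  K(III)
  →2  K(II)
  →3  KI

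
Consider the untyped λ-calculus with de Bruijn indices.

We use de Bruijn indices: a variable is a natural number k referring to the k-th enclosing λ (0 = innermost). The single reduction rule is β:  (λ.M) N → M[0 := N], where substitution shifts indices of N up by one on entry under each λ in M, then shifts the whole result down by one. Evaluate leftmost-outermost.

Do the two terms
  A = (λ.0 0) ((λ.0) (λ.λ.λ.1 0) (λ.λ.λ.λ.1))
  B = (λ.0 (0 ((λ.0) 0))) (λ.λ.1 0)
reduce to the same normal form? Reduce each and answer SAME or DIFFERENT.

Term A:
  start: (λ.0 0) ((λ.0) (λ.λ.λ.1 0) (λ.λ.λ.λ.1))
  [1] (λ.0) (λ.λ.λ.1 0) (λ.λ.λ.λ.1) ((λ.0) (λ.λ.λ.1 0) (λ.λ.λ.λ.1))
  [2] (λ.λ.λ.1 0) (λ.λ.λ.λ.1) ((λ.0) (λ.λ.λ.1 0) (λ.λ.λ.λ.1))
  [3] (λ.λ.1 0) ((λ.0) (λ.λ.λ.1 0) (λ.λ.λ.λ.1))
  [4] λ.(λ.0) (λ.λ.λ.1 0) (λ.λ.λ.λ.1) 0
  [5] λ.(λ.λ.λ.1 0) (λ.λ.λ.λ.1) 0
  [6] λ.(λ.λ.1 0) 0
  [7] λ.λ.1 0

Term B:
  start: (λ.0 (0 ((λ.0) 0))) (λ.λ.1 0)
  [1] (λ.λ.1 0) ((λ.λ.1 0) ((λ.0) (λ.λ.1 0)))
  [2] λ.(λ.λ.1 0) ((λ.0) (λ.λ.1 0)) 0
  [3] λ.(λ.(λ.0) (λ.λ.1 0) 0) 0
  [4] λ.(λ.0) (λ.λ.1 0) 0
  [5] λ.(λ.λ.1 0) 0
  [6] λ.λ.1 0

Answer: SAME — A ⇓ λ.λ.1 0, B ⇓ λ.λ.1 0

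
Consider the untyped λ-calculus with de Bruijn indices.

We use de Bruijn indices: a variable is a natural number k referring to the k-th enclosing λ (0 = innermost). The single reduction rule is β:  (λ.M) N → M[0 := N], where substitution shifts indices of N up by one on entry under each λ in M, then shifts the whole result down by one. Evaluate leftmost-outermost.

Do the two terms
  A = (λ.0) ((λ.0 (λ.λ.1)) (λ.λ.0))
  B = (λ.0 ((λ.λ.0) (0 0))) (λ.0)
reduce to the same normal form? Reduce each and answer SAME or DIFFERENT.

Term A:
  start: (λ.0) ((λ.0 (λ.λ.1)) (λ.λ.0))
  →1  (λ.0 (λ.λ.1)) (λ.λ.0)
  →2  (λ.λ.0) (λ.λ.1)
  →3  λ.0

Term B:
  start: (λ.0 ((λ.λ.0) (0 0))) (λ.0)
  →1  (λ.0) ((λ.λ.0) ((λ.0) (λ.0)))
  →2  (λ.λ.0) ((λ.0) (λ.0))
  →3  λ.0

Answer: SAME — A ⇓ λ.0, B ⇓ λ.0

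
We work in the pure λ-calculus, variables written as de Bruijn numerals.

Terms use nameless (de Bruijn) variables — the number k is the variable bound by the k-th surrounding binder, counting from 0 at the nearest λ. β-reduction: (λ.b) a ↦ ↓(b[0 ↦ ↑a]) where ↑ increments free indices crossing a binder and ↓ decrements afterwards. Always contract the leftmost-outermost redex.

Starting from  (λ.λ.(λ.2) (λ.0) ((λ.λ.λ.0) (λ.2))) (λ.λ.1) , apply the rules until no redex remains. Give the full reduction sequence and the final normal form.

Answer: normal form = λ.λ.λ.λ.0  (in 4 steps)

Working:
  start: (λ.λ.(λ.2) (λ.0) ((λ.λ.λ.0) (λ.2))) (λ.λ.1)
  [1] λ.(λ.λ.λ.1) (λ.0) ((λ.λ.λ.0) (λ.λ.λ.1))
  [2] λ.(λ.λ.1) ((λ.λ.λ.0) (λ.λ.λ.1))
  [3] λ.λ.(λ.λ.λ.0) (λ.λ.λ.1)
  [4] λ.λ.λ.λ.0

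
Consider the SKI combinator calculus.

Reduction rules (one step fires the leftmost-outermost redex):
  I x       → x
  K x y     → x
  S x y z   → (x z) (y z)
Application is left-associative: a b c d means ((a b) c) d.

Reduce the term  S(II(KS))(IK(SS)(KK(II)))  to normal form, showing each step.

Answer: normal form = S(KS)(SS)  (in 4 steps)

Derivation:
  start: S(II(KS))(IK(SS)(KK(II)))
  step 1: S(I(KS))(IK(SS)(KK(II)))
  step 2: S(KS)(IK(SS)(KK(II)))
  step 3: S(KS)(K(SS)(KK(II)))
  step 4: S(KS)(SS)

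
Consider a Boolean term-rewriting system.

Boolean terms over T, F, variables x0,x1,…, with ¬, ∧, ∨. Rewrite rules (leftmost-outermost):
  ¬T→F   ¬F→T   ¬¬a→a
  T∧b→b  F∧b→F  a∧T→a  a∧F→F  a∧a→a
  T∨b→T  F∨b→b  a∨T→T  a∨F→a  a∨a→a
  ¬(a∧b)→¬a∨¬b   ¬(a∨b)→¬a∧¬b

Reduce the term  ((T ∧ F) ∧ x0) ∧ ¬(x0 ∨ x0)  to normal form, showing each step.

  start: ((T ∧ F) ∧ x0) ∧ ¬(x0 ∨ x0)
  [1] (F ∧ x0) ∧ ¬(x0 ∨ x0)
  [2] F ∧ ¬(x0 ∨ x0)
  [3] F

Answer: normal form = F  (in 3 steps)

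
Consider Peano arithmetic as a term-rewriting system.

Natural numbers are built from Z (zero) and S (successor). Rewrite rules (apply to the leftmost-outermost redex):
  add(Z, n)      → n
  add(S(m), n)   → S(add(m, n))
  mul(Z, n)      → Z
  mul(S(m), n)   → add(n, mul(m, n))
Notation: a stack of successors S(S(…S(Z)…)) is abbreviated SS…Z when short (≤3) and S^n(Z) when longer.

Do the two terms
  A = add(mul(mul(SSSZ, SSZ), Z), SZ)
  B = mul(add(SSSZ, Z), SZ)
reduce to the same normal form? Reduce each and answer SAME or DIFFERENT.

Term A:
  start: add(mul(mul(SSSZ, SSZ), Z), SZ)
  →1  add(mul(add(SSZ, mul(SSZ, SSZ)), Z), SZ)
  →2  add(mul(S(add(SZ, mul(SSZ, SSZ))), Z), SZ)
  →3  add(add(Z, mul(add(SZ, mul(SSZ, SSZ)), Z)), SZ)
  →4  add(mul(add(SZ, mul(SSZ, SSZ)), Z), SZ)
  →5  add(mul(S(add(Z, mul(SSZ, SSZ))), Z), SZ)
  →6  add(add(Z, mul(add(Z, mul(SSZ, SSZ)), Z)), SZ)
  →7  add(mul(add(Z, mul(SSZ, SSZ)), Z), SZ)
  →8  add(mul(mul(SSZ, SSZ), Z), SZ)
  →9  add(mul(add(SSZ, mul(SZ, SSZ)), Z), SZ)
  →10  add(mul(S(add(SZ, mul(SZ, SSZ))), Z), SZ)
  →11  add(add(Z, mul(add(SZ, mul(SZ, SSZ)), Z)), SZ)
  →12  add(mul(add(SZ, mul(SZ, SSZ)), Z), SZ)
  →13  add(mul(S(add(Z, mul(SZ, SSZ))), Z), SZ)
  →14  add(add(Z, mul(add(Z, mul(SZ, SSZ)), Z)), SZ)
  →15  add(mul(add(Z, mul(SZ, SSZ)), Z), SZ)
  →16  add(mul(mul(SZ, SSZ), Z), SZ)
  →17  add(mul(add(SSZ, mul(Z, SSZ)), Z), SZ)
  →18  add(mul(S(add(SZ, mul(Z, SSZ))), Z), SZ)
  →19  add(add(Z, mul(add(SZ, mul(Z, SSZ)), Z)), SZ)
  →20  add(mul(add(SZ, mul(Z, SSZ)), Z), SZ)
  →21  add(mul(S(add(Z, mul(Z, SSZ))), Z), SZ)
  →22  add(add(Z, mul(add(Z, mul(Z, SSZ)), Z)), SZ)
  →23  add(mul(add(Z, mul(Z, SSZ)), Z), SZ)
  →24  add(mul(mul(Z, SSZ), Z), SZ)
  →25  add(mul(Z, Z), SZ)
  →26  add(Z, SZ)
  →27  SZ

Term B:
  start: mul(add(SSSZ, Z), SZ)
  →1  mul(S(add(SSZ, Z)), SZ)
  →2  add(SZ, mul(add(SSZ, Z), SZ))
  →3  S(add(Z, mul(add(SSZ, Z), SZ)))
  →4  S(mul(add(SSZ, Z), SZ))
  →5  S(mul(S(add(SZ, Z)), SZ))
  →6  S(add(SZ, mul(add(SZ, Z), SZ)))
  →7  S(S(add(Z, mul(add(SZ, Z), SZ))))
  →8  S(S(mul(add(SZ, Z), SZ)))
  →9  S(S(mul(S(add(Z, Z)), SZ)))
  →10  S(S(add(SZ, mul(add(Z, Z), SZ))))
  →11  S(S(S(add(Z, mul(add(Z, Z), SZ)))))
  →12  S(S(S(mul(add(Z, Z), SZ))))
  →13  S(S(S(mul(Z, SZ))))
  →14  SSSZ

Answer: DIFFERENT — A ⇓ SZ, B ⇓ SSSZ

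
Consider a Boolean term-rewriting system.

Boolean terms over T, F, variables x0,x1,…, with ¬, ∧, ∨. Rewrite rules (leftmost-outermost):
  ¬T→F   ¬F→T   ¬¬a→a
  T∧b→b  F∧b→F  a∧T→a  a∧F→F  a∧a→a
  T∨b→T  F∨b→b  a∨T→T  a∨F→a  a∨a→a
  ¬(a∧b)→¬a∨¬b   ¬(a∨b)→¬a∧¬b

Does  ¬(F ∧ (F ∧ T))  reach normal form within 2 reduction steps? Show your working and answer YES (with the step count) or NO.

Answer: NO — after 2 steps the term is T ∨ ¬(F ∧ T), not yet normal

Reduction:
  start: ¬(F ∧ (F ∧ T))
  →1  ¬F ∨ ¬(F ∧ T)
  →2  T ∨ ¬(F ∧ T)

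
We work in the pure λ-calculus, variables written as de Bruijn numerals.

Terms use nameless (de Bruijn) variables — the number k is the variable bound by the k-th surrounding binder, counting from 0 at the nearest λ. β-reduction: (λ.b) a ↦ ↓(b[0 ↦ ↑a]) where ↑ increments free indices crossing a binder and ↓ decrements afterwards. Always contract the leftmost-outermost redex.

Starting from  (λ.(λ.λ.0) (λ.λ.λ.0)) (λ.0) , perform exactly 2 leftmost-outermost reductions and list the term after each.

Answer: after 2 steps: λ.0

Working:
  start: (λ.(λ.λ.0) (λ.λ.λ.0)) (λ.0)
  step 1: (λ.λ.0) (λ.λ.λ.0)
  step 2: λ.0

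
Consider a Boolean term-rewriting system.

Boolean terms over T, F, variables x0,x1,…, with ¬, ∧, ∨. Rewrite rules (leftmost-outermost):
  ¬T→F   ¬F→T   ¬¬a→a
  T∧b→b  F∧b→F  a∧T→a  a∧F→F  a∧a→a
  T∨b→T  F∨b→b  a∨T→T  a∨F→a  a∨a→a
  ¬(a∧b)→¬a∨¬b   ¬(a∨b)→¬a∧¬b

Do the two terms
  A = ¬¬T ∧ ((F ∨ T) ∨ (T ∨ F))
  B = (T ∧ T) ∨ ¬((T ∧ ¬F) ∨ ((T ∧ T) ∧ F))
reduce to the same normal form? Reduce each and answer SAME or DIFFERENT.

Answer: SAME — A ⇓ T, B ⇓ T

Reduction:
Term A:
  start: ¬¬T ∧ ((F ∨ T) ∨ (T ∨ F))
  [1] T ∧ ((F ∨ T) ∨ (T ∨ F))
  [2] (F ∨ T) ∨ (T ∨ F)
  [3] T ∨ (T ∨ F)
  [4] T

Term B:
  start: (T ∧ T) ∨ ¬((T ∧ ¬F) ∨ ((T ∧ T) ∧ F))
  [1] T ∨ ¬((T ∧ ¬F) ∨ ((T ∧ T) ∧ F))
  [2] T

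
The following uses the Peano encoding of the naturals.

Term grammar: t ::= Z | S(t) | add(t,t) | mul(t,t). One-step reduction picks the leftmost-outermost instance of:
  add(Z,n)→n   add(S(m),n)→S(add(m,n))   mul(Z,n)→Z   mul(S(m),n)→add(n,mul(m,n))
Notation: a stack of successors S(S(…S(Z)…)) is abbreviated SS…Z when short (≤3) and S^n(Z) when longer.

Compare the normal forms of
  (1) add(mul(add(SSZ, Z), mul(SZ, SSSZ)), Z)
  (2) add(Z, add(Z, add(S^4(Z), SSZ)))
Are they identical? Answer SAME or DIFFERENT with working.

Term A:
  start: add(mul(add(SSZ, Z), mul(SZ, SSSZ)), Z)
  [1] add(mul(S(add(SZ, Z)), mul(SZ, SSSZ)), Z)
  [2] add(add(mul(SZ, SSSZ), mul(add(SZ, Z), mul(SZ, SSSZ))), Z)
  [3] add(add(add(SSSZ, mul(Z, SSSZ)), mul(add(SZ, Z), mul(SZ, SSSZ))), Z)
  [4] add(add(S(add(SSZ, mul(Z, SSSZ))), mul(add(SZ, Z), mul(SZ, SSSZ))), Z)
  [5] add(S(add(add(SSZ, mul(Z, SSSZ)), mul(add(SZ, Z), mul(SZ, SSSZ)))), Z)
  [6] S(add(add(add(SSZ, mul(Z, SSSZ)), mul(add(SZ, Z), mul(SZ, SSSZ))), Z))
  [7] S(add(add(S(add(SZ, mul(Z, SSSZ))), mul(add(SZ, Z), mul(SZ, SSSZ))), Z))
  [8] S(add(S(add(add(SZ, mul(Z, SSSZ)), mul(add(SZ, Z), mul(SZ, SSSZ)))), Z))
  [9] S(S(add(add(add(SZ, mul(Z, SSSZ)), mul(add(SZ, Z), mul(SZ, SSSZ))), Z)))
  [10] S(S(add(add(S(add(Z, mul(Z, SSSZ))), mul(add(SZ, Z), mul(SZ, SSSZ))), Z)))
  [11] S(S(add(S(add(add(Z, mul(Z, SSSZ)), mul(add(SZ, Z), mul(SZ, SSSZ)))), Z)))
  [12] S(S(S(add(add(add(Z, mul(Z, SSSZ)), mul(add(SZ, Z), mul(SZ, SSSZ))), Z))))
  [13] S(S(S(add(add(mul(Z, SSSZ), mul(add(SZ, Z), mul(SZ, SSSZ))), Z))))
  [14] S(S(S(add(add(Z, mul(add(SZ, Z), mul(SZ, SSSZ))), Z))))
  [15] S(S(S(add(mul(add(SZ, Z), mul(SZ, SSSZ)), Z))))
  [16] S(S(S(add(mul(S(add(Z, Z)), mul(SZ, SSSZ)), Z))))
  [17] S(S(S(add(add(mul(SZ, SSSZ), mul(add(Z, Z), mul(SZ, SSSZ))), Z))))
  [18] S(S(S(add(add(add(SSSZ, mul(Z, SSSZ)), mul(add(Z, Z), mul(SZ, SSSZ))), Z))))
  [19] S(S(S(add(add(S(add(SSZ, mul(Z, SSSZ))), mul(add(Z, Z), mul(SZ, SSSZ))), Z))))
  [20] S(S(S(add(S(add(add(SSZ, mul(Z, SSSZ)), mul(add(Z, Z), mul(SZ, SSSZ)))), Z))))
  [21] S(S(S(S(add(add(add(SSZ, mul(Z, SSSZ)), mul(add(Z, Z), mul(SZ, SSSZ))), Z)))))
  [22] S(S(S(S(add(add(S(add(SZ, mul(Z, SSSZ))), mul(add(Z, Z), mul(SZ, SSSZ))), Z)))))
  [23] S(S(S(S(add(S(add(add(SZ, mul(Z, SSSZ)), mul(add(Z, Z), mul(SZ, SSSZ)))), Z)))))
  [24] S(S(S(S(S(add(add(add(SZ, mul(Z, SSSZ)), mul(add(Z, Z), mul(SZ, SSSZ))), Z))))))
  [25] S(S(S(S(S(add(add(S(add(Z, mul(Z, SSSZ))), mul(add(Z, Z), mul(SZ, SSSZ))), Z))))))
  [26] S(S(S(S(S(add(S(add(add(Z, mul(Z, SSSZ)), mul(add(Z, Z), mul(SZ, SSSZ)))), Z))))))
  [27] S(S(S(S(S(S(add(add(add(Z, mul(Z, SSSZ)), mul(add(Z, Z), mul(SZ, SSSZ))), Z)))))))
  [28] S(S(S(S(S(S(add(add(mul(Z, SSSZ), mul(add(Z, Z), mul(SZ, SSSZ))), Z)))))))
  [29] S(S(S(S(S(S(add(add(Z, mul(add(Z, Z), mul(SZ, SSSZ))), Z)))))))
  [30] S(S(S(S(S(S(add(mul(add(Z, Z), mul(SZ, SSSZ)), Z)))))))
  [31] S(S(S(S(S(S(add(mul(Z, mul(SZ, SSSZ)), Z)))))))
  [32] S(S(S(S(S(S(add(Z, Z)))))))
  [33] S^6(Z)

Term B:
  start: add(Z, add(Z, add(S^4(Z), SSZ)))
  [1] add(Z, add(S^4(Z), SSZ))
  [2] add(S^4(Z), SSZ)
  [3] S(add(SSSZ, SSZ))
  [4] S(S(add(SSZ, SSZ)))
  [5] S(S(S(add(SZ, SSZ))))
  [6] S(S(S(S(add(Z, SSZ)))))
  [7] S^6(Z)

Answer: SAME — A ⇓ S^6(Z), B ⇓ S^6(Z)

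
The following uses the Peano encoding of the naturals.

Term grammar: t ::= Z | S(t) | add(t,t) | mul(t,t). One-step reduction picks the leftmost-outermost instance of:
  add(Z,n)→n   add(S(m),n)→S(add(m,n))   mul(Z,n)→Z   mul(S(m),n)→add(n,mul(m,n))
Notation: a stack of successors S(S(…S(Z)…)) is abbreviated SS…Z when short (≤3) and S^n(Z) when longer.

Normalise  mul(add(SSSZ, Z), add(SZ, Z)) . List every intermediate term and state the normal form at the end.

Answer: normal form = SSSZ  (in 20 steps)

Derivation:
  start: mul(add(SSSZ, Z), add(SZ, Z))
  →1  mul(S(add(SSZ, Z)), add(SZ, Z))
  →2  add(add(SZ, Z), mul(add(SSZ, Z), add(SZ, Z)))
  →3  add(S(add(Z, Z)), mul(add(SSZ, Z), add(SZ, Z)))
  →4  S(add(add(Z, Z), mul(add(SSZ, Z), add(SZ, Z))))
  →5  S(add(Z, mul(add(SSZ, Z), add(SZ, Z))))
  →6  S(mul(add(SSZ, Z), add(SZ, Z)))
  →7  S(mul(S(add(SZ, Z)), add(SZ, Z)))
  →8  S(add(add(SZ, Z), mul(add(SZ, Z), add(SZ, Z))))
  →9  S(add(S(add(Z, Z)), mul(add(SZ, Z), add(SZ, Z))))
  →10  S(S(add(add(Z, Z), mul(add(SZ, Z), add(SZ, Z)))))
  →11  S(S(add(Z, mul(add(SZ, Z), add(SZ, Z)))))
  →12  S(S(mul(add(SZ, Z), add(SZ, Z))))
  →13  S(S(mul(S(add(Z, Z)), add(SZ, Z))))
  →14  S(S(add(add(SZ, Z), mul(add(Z, Z), add(SZ, Z)))))
  →15  S(S(add(S(add(Z, Z)), mul(add(Z, Z), add(SZ, Z)))))
  →16  S(S(S(add(add(Z, Z), mul(add(Z, Z), add(SZ, Z))))))
  →17  S(S(S(add(Z, mul(add(Z, Z), add(SZ, Z))))))
  →18  S(S(S(mul(add(Z, Z), add(SZ, Z)))))
  →19  S(S(S(mul(Z, add(SZ, Z)))))
  →20  SSSZ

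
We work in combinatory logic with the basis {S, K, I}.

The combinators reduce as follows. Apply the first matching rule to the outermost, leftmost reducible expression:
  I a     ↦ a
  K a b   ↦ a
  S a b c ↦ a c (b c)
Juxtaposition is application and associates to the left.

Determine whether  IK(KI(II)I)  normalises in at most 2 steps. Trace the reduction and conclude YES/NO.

  start: IK(KI(II)I)
  →1  K(KI(II)I)
  →2  K(II)

Answer: NO — after 2 steps the term is K(II), not yet normal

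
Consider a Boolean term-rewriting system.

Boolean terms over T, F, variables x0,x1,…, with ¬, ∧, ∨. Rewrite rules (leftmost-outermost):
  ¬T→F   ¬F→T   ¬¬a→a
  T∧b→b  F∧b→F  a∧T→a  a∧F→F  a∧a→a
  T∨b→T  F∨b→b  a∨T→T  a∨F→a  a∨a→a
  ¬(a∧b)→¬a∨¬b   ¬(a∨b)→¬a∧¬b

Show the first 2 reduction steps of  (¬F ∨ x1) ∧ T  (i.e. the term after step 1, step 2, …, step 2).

Answer: after 2 steps: T ∨ x1

Reduction:
  start: (¬F ∨ x1) ∧ T
  [1] ¬F ∨ x1
  [2] T ∨ x1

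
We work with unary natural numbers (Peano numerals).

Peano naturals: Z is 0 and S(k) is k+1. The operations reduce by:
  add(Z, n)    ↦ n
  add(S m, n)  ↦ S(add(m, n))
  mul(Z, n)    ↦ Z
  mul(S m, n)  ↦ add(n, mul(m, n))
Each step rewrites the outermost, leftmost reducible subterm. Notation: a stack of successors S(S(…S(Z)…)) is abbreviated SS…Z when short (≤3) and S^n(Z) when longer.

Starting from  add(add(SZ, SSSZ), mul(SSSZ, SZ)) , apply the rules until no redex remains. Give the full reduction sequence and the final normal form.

Answer: normal form = S^7(Z)  (in 17 steps)

Working:
  start: add(add(SZ, SSSZ), mul(SSSZ, SZ))
  step 1: add(S(add(Z, SSSZ)), mul(SSSZ, SZ))
  step 2: S(add(add(Z, SSSZ), mul(SSSZ, SZ)))
  step 3: S(add(SSSZ, mul(SSSZ, SZ)))
  step 4: S(S(add(SSZ, mul(SSSZ, SZ))))
  step 5: S(S(S(add(SZ, mul(SSSZ, SZ)))))
  step 6: S(S(S(S(add(Z, mul(SSSZ, SZ))))))
  step 7: S(S(S(S(mul(SSSZ, SZ)))))
  step 8: S(S(S(S(add(SZ, mul(SSZ, SZ))))))
  step 9: S(S(S(S(S(add(Z, mul(SSZ, SZ)))))))
  step 10: S(S(S(S(S(mul(SSZ, SZ))))))
  step 11: S(S(S(S(S(add(SZ, mul(SZ, SZ)))))))
  step 12: S(S(S(S(S(S(add(Z, mul(SZ, SZ))))))))
  step 13: S(S(S(S(S(S(mul(SZ, SZ)))))))
  step 14: S(S(S(S(S(S(add(SZ, mul(Z, SZ))))))))
  step 15: S(S(S(S(S(S(S(add(Z, mul(Z, SZ)))))))))
  step 16: S(S(S(S(S(S(S(mul(Z, SZ))))))))
  step 17: S^7(Z)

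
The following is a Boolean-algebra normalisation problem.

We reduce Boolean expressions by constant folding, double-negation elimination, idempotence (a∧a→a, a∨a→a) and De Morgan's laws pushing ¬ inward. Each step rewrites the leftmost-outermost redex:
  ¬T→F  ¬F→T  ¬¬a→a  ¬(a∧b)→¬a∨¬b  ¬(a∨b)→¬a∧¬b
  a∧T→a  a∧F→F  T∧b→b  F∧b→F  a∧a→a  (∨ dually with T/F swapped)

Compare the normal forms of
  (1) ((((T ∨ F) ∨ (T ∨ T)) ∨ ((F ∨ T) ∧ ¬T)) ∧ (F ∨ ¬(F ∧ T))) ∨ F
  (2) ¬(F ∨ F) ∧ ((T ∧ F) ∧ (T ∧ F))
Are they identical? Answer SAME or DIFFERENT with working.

Term A:
  start: ((((T ∨ F) ∨ (T ∨ T)) ∨ ((F ∨ T) ∧ ¬T)) ∧ (F ∨ ¬(F ∧ T))) ∨ F
  [1] (((T ∨ F) ∨ (T ∨ T)) ∨ ((F ∨ T) ∧ ¬T)) ∧ (F ∨ ¬(F ∧ T))
  [2] ((T ∨ (T ∨ T)) ∨ ((F ∨ T) ∧ ¬T)) ∧ (F ∨ ¬(F ∧ T))
  [3] (T ∨ ((F ∨ T) ∧ ¬T)) ∧ (F ∨ ¬(F ∧ T))
  [4] T ∧ (F ∨ ¬(F ∧ T))
  [5] F ∨ ¬(F ∧ T)
  [6] ¬(F ∧ T)
  [7] ¬F ∨ ¬T
  [8] T ∨ ¬T
  [9] T

Term B:
  start: ¬(F ∨ F) ∧ ((T ∧ F) ∧ (T ∧ F))
  [1] (¬F ∧ ¬F) ∧ ((T ∧ F) ∧ (T ∧ F))
  [2] ¬F ∧ ((T ∧ F) ∧ (T ∧ F))
  [3] T ∧ ((T ∧ F) ∧ (T ∧ F))
  [4] (T ∧ F) ∧ (T ∧ F)
  [5] T ∧ F
  [6] F

Answer: DIFFERENT — A ⇓ T, B ⇓ F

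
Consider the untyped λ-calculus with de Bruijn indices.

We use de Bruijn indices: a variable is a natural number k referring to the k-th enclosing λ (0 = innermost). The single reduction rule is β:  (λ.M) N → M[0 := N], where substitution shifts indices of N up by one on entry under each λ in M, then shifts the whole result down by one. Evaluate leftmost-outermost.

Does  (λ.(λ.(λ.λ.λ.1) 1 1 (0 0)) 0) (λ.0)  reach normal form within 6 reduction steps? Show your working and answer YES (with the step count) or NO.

Answer: YES — reaches normal form λ.0 in 5 ≤ 6 steps

Derivation:
  start: (λ.(λ.(λ.λ.λ.1) 1 1 (0 0)) 0) (λ.0)
  step 1: (λ.(λ.λ.λ.1) (λ.0) (λ.0) (0 0)) (λ.0)
  step 2: (λ.λ.λ.1) (λ.0) (λ.0) ((λ.0) (λ.0))
  step 3: (λ.λ.1) (λ.0) ((λ.0) (λ.0))
  step 4: (λ.λ.0) ((λ.0) (λ.0))
  step 5: λ.0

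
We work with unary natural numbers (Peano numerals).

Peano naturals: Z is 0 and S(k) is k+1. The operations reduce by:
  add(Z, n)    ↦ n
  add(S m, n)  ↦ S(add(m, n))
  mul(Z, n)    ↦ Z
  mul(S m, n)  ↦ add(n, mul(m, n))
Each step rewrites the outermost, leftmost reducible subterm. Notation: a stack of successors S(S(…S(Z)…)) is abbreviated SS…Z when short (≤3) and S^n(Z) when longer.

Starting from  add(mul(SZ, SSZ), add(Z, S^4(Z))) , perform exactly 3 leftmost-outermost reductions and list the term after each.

  start: add(mul(SZ, SSZ), add(Z, S^4(Z)))
  →1  add(add(SSZ, mul(Z, SSZ)), add(Z, S^4(Z)))
  →2  add(S(add(SZ, mul(Z, SSZ))), add(Z, S^4(Z)))
  →3  S(add(add(SZ, mul(Z, SSZ)), add(Z, S^4(Z))))

Answer: after 3 steps: S(add(add(SZ, mul(Z, SSZ)), add(Z, S^4(Z))))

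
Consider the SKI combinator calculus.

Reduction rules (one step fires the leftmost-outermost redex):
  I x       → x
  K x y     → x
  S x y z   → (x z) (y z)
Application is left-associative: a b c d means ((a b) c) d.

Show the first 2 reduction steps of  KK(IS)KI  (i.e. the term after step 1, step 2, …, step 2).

  start: KK(IS)KI
  [1] KKI
  [2] K

Answer: after 2 steps: K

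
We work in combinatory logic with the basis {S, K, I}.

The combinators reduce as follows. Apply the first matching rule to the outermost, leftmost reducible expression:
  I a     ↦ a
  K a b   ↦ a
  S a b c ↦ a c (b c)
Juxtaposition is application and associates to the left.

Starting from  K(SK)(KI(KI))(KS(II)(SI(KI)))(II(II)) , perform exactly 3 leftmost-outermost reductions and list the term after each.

  start: K(SK)(KI(KI))(KS(II)(SI(KI)))(II(II))
  →1  SK(KS(II)(SI(KI)))(II(II))
  →2  K(II(II))(KS(II)(SI(KI))(II(II)))
  →3  II(II)

Answer: after 3 steps: II(II)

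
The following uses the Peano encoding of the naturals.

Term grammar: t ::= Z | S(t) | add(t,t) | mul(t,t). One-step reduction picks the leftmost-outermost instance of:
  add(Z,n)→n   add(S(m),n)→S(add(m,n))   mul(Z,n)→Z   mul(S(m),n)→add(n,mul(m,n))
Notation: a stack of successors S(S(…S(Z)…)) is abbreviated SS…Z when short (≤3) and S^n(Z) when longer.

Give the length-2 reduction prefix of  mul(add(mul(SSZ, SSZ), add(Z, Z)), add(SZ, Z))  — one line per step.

  start: mul(add(mul(SSZ, SSZ), add(Z, Z)), add(SZ, Z))
  →1  mul(add(add(SSZ, mul(SZ, SSZ)), add(Z, Z)), add(SZ, Z))
  →2  mul(add(S(add(SZ, mul(SZ, SSZ))), add(Z, Z)), add(SZ, Z))

Answer: after 2 steps: mul(add(S(add(SZ, mul(SZ, SSZ))), add(Z, Z)), add(SZ, Z))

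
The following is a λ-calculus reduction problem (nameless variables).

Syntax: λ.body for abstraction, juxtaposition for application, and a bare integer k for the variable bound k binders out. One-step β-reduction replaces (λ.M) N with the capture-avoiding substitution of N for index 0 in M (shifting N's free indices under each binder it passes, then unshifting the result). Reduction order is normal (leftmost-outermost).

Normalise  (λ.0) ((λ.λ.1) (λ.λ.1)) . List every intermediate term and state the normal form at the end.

Answer: normal form = λ.λ.λ.1  (in 2 steps)

Working:
  start: (λ.0) ((λ.λ.1) (λ.λ.1))
  →1  (λ.λ.1) (λ.λ.1)
  →2  λ.λ.λ.1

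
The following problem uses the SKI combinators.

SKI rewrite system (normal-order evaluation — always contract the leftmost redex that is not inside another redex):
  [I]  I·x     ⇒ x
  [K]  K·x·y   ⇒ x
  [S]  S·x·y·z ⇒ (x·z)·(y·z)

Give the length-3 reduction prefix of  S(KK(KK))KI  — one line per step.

Answer: after 3 steps: I

Working:
  start: S(KK(KK))KI
  →1  KK(KK)I(KI)
  →2  KI(KI)
  →3  I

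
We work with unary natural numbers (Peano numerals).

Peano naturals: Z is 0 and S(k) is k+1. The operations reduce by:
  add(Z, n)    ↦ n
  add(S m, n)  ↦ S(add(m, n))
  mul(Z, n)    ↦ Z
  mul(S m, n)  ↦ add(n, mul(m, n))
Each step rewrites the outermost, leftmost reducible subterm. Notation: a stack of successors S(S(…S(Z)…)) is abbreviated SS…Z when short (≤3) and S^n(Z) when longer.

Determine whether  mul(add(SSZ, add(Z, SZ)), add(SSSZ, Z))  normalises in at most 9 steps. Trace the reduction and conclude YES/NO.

  start: mul(add(SSZ, add(Z, SZ)), add(SSSZ, Z))
  [1] mul(S(add(SZ, add(Z, SZ))), add(SSSZ, Z))
  [2] add(add(SSSZ, Z), mul(add(SZ, add(Z, SZ)), add(SSSZ, Z)))
  [3] add(S(add(SSZ, Z)), mul(add(SZ, add(Z, SZ)), add(SSSZ, Z)))
  [4] S(add(add(SSZ, Z), mul(add(SZ, add(Z, SZ)), add(SSSZ, Z))))
  [5] S(add(S(add(SZ, Z)), mul(add(SZ, add(Z, SZ)), add(SSSZ, Z))))
  [6] S(S(add(add(SZ, Z), mul(add(SZ, add(Z, SZ)), add(SSSZ, Z)))))
  [7] S(S(add(S(add(Z, Z)), mul(add(SZ, add(Z, SZ)), add(SSSZ, Z)))))
  [8] S(S(S(add(add(Z, Z), mul(add(SZ, add(Z, SZ)), add(SSSZ, Z))))))
  [9] S(S(S(add(Z, mul(add(SZ, add(Z, SZ)), add(SSSZ, Z))))))

Answer: NO — after 9 steps the term is S(S(S(add(Z, mul(add(SZ, add(Z, SZ)), add(SSSZ, Z)))))), not yet normal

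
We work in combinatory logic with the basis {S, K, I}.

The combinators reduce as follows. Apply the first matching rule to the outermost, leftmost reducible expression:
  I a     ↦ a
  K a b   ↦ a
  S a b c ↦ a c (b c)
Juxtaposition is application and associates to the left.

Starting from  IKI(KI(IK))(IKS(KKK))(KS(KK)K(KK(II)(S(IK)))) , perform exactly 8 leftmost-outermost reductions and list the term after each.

  start: IKI(KI(IK))(IKS(KKK))(KS(KK)K(KK(II)(S(IK))))
  step 1: KI(KI(IK))(IKS(KKK))(KS(KK)K(KK(II)(S(IK))))
  step 2: I(IKS(KKK))(KS(KK)K(KK(II)(S(IK))))
  step 3: IKS(KKK)(KS(KK)K(KK(II)(S(IK))))
  step 4: KS(KKK)(KS(KK)K(KK(II)(S(IK))))
  step 5: S(KS(KK)K(KK(II)(S(IK))))
  step 6: S(SK(KK(II)(S(IK))))
  step 7: S(SK(K(S(IK))))
  step 8: S(SK(K(SK)))

Answer: after 8 steps: S(SK(K(SK)))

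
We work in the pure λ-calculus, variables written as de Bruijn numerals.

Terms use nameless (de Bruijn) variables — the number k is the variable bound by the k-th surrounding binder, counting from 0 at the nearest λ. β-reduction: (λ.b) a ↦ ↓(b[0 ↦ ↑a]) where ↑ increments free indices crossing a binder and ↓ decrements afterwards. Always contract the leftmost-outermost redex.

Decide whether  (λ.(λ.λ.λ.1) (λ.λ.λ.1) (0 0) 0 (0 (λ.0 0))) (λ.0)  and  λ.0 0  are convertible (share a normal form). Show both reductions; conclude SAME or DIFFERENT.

Answer: SAME — A ⇓ λ.0 0, B ⇓ λ.0 0

Working:
Term A:
  start: (λ.(λ.λ.λ.1) (λ.λ.λ.1) (0 0) 0 (0 (λ.0 0))) (λ.0)
  [1] (λ.λ.λ.1) (λ.λ.λ.1) ((λ.0) (λ.0)) (λ.0) ((λ.0) (λ.0 0))
  [2] (λ.λ.1) ((λ.0) (λ.0)) (λ.0) ((λ.0) (λ.0 0))
  [3] (λ.(λ.0) (λ.0)) (λ.0) ((λ.0) (λ.0 0))
  [4] (λ.0) (λ.0) ((λ.0) (λ.0 0))
  [5] (λ.0) ((λ.0) (λ.0 0))
  [6] (λ.0) (λ.0 0)
  [7] λ.0 0

Term B:
  start: λ.0 0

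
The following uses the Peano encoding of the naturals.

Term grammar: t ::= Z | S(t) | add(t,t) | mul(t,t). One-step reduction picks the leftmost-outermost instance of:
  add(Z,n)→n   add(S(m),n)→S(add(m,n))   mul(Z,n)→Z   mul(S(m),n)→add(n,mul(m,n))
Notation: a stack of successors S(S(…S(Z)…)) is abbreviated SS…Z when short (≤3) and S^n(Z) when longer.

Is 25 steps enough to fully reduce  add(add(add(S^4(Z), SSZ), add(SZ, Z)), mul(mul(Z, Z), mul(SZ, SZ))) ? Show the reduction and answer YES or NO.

  start: add(add(add(S^4(Z), SSZ), add(SZ, Z)), mul(mul(Z, Z), mul(SZ, SZ)))
  [1] add(add(S(add(SSSZ, SSZ)), add(SZ, Z)), mul(mul(Z, Z), mul(SZ, SZ)))
  [2] add(S(add(add(SSSZ, SSZ), add(SZ, Z))), mul(mul(Z, Z), mul(SZ, SZ)))
  [3] S(add(add(add(SSSZ, SSZ), add(SZ, Z)), mul(mul(Z, Z), mul(SZ, SZ))))
  [4] S(add(add(S(add(SSZ, SSZ)), add(SZ, Z)), mul(mul(Z, Z), mul(SZ, SZ))))
  [5] S(add(S(add(add(SSZ, SSZ), add(SZ, Z))), mul(mul(Z, Z), mul(SZ, SZ))))
  [6] S(S(add(add(add(SSZ, SSZ), add(SZ, Z)), mul(mul(Z, Z), mul(SZ, SZ)))))
  [7] S(S(add(add(S(add(SZ, SSZ)), add(SZ, Z)), mul(mul(Z, Z), mul(SZ, SZ)))))
  [8] S(S(add(S(add(add(SZ, SSZ), add(SZ, Z))), mul(mul(Z, Z), mul(SZ, SZ)))))
  [9] S(S(S(add(add(add(SZ, SSZ), add(SZ, Z)), mul(mul(Z, Z), mul(SZ, SZ))))))
  [10] S(S(S(add(add(S(add(Z, SSZ)), add(SZ, Z)), mul(mul(Z, Z), mul(SZ, SZ))))))
  [11] S(S(S(add(S(add(add(Z, SSZ), add(SZ, Z))), mul(mul(Z, Z), mul(SZ, SZ))))))
  [12] S(S(S(S(add(add(add(Z, SSZ), add(SZ, Z)), mul(mul(Z, Z), mul(SZ, SZ)))))))
  [13] S(S(S(S(add(add(SSZ, add(SZ, Z)), mul(mul(Z, Z), mul(SZ, SZ)))))))
  [14] S(S(S(S(add(S(add(SZ, add(SZ, Z))), mul(mul(Z, Z), mul(SZ, SZ)))))))
  [15] S(S(S(S(S(add(add(SZ, add(SZ, Z)), mul(mul(Z, Z), mul(SZ, SZ))))))))
  [16] S(S(S(S(S(add(S(add(Z, add(SZ, Z))), mul(mul(Z, Z), mul(SZ, SZ))))))))
  [17] S(S(S(S(S(S(add(add(Z, add(SZ, Z)), mul(mul(Z, Z), mul(SZ, SZ)))))))))
  [18] S(S(S(S(S(S(add(add(SZ, Z), mul(mul(Z, Z), mul(SZ, SZ)))))))))
  [19] S(S(S(S(S(S(add(S(add(Z, Z)), mul(mul(Z, Z), mul(SZ, SZ)))))))))
  [20] S(S(S(S(S(S(S(add(add(Z, Z), mul(mul(Z, Z), mul(SZ, SZ))))))))))
  [21] S(S(S(S(S(S(S(add(Z, mul(mul(Z, Z), mul(SZ, SZ))))))))))
  [22] S(S(S(S(S(S(S(mul(mul(Z, Z), mul(SZ, SZ)))))))))
  [23] S(S(S(S(S(S(S(mul(Z, mul(SZ, SZ)))))))))
  [24] S^7(Z)

Answer: YES — reaches normal form S^7(Z) in 24 ≤ 25 steps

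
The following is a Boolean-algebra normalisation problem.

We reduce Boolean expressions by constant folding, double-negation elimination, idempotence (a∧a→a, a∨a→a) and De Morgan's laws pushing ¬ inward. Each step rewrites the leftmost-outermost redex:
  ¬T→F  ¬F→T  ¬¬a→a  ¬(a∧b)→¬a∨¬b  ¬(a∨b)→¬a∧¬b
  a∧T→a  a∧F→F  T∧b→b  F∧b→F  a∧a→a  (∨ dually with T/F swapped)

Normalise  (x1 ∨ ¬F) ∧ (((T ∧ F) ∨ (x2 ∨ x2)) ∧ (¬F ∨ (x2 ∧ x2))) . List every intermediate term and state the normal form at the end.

Answer: normal form = x2  (in 9 steps)

Reduction:
  start: (x1 ∨ ¬F) ∧ (((T ∧ F) ∨ (x2 ∨ x2)) ∧ (¬F ∨ (x2 ∧ x2)))
  →1  (x1 ∨ T) ∧ (((T ∧ F) ∨ (x2 ∨ x2)) ∧ (¬F ∨ (x2 ∧ x2)))
  →2  T ∧ (((T ∧ F) ∨ (x2 ∨ x2)) ∧ (¬F ∨ (x2 ∧ x2)))
  →3  ((T ∧ F) ∨ (x2 ∨ x2)) ∧ (¬F ∨ (x2 ∧ x2))
  →4  (F ∨ (x2 ∨ x2)) ∧ (¬F ∨ (x2 ∧ x2))
  →5  (x2 ∨ x2) ∧ (¬F ∨ (x2 ∧ x2))
  →6  x2 ∧ (¬F ∨ (x2 ∧ x2))
  →7  x2 ∧ (T ∨ (x2 ∧ x2))
  →8  x2 ∧ T
  →9  x2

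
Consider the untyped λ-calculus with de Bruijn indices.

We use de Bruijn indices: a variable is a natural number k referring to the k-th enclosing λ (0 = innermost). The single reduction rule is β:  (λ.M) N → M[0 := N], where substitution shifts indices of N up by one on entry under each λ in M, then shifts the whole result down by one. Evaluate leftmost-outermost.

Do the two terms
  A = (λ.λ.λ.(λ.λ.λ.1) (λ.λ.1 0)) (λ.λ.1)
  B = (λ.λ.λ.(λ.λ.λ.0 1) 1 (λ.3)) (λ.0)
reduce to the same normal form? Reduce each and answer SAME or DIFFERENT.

Answer: DIFFERENT — A ⇓ λ.λ.λ.λ.1, B ⇓ λ.λ.λ.0 (λ.λ.0)

Derivation:
Term A:
  start: (λ.λ.λ.(λ.λ.λ.1) (λ.λ.1 0)) (λ.λ.1)
  step 1: λ.λ.(λ.λ.λ.1) (λ.λ.1 0)
  step 2: λ.λ.λ.λ.1

Term B:
  start: (λ.λ.λ.(λ.λ.λ.0 1) 1 (λ.3)) (λ.0)
  step 1: λ.λ.(λ.λ.λ.0 1) 1 (λ.λ.0)
  step 2: λ.λ.(λ.λ.0 1) (λ.λ.0)
  step 3: λ.λ.λ.0 (λ.λ.0)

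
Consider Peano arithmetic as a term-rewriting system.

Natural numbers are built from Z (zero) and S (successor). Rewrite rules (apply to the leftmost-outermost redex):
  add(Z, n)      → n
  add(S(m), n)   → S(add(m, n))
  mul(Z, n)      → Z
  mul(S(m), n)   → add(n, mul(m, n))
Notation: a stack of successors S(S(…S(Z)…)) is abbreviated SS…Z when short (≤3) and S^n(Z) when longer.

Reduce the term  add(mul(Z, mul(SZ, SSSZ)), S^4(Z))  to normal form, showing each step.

Answer: normal form = S^4(Z)  (in 2 steps)

Reduction:
  start: add(mul(Z, mul(SZ, SSSZ)), S^4(Z))
  →1  add(Z, S^4(Z))
  →2  S^4(Z)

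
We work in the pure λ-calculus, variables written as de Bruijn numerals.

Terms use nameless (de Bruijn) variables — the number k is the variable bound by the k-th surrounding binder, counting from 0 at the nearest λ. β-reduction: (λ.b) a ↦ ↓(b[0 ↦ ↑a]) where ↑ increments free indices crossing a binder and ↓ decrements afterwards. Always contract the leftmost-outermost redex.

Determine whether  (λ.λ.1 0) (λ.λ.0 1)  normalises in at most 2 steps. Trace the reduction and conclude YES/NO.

  start: (λ.λ.1 0) (λ.λ.0 1)
  [1] λ.(λ.λ.0 1) 0
  [2] λ.λ.0 1

Answer: YES — reaches normal form λ.λ.0 1 in 2 ≤ 2 steps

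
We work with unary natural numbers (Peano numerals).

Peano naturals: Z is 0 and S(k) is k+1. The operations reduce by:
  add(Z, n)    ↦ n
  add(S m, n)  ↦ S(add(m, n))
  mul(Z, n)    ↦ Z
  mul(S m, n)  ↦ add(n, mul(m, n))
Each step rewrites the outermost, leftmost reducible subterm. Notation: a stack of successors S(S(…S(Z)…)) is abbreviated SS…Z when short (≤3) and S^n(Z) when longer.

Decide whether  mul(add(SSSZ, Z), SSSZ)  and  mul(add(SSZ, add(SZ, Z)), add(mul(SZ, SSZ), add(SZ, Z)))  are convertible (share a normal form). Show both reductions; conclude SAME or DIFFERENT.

Answer: SAME — A ⇓ S^9(Z), B ⇓ S^9(Z)

Reduction:
Term A:
  start: mul(add(SSSZ, Z), SSSZ)
  step 1: mul(S(add(SSZ, Z)), SSSZ)
  step 2: add(SSSZ, mul(add(SSZ, Z), SSSZ))
  step 3: S(add(SSZ, mul(add(SSZ, Z), SSSZ)))
  step 4: S(S(add(SZ, mul(add(SSZ, Z), SSSZ))))
  step 5: S(S(S(add(Z, mul(add(SSZ, Z), SSSZ)))))
  step 6: S(S(S(mul(add(SSZ, Z), SSSZ))))
  step 7: S(S(S(mul(S(add(SZ, Z)), SSSZ))))
  step 8: S(S(S(add(SSSZ, mul(add(SZ, Z), SSSZ)))))
  step 9: S(S(S(S(add(SSZ, mul(add(SZ, Z), SSSZ))))))
  step 10: S(S(S(S(S(add(SZ, mul(add(SZ, Z), SSSZ)))))))
  step 11: S(S(S(S(S(S(add(Z, mul(add(SZ, Z), SSSZ))))))))
  step 12: S(S(S(S(S(S(mul(add(SZ, Z), SSSZ)))))))
  step 13: S(S(S(S(S(S(mul(S(add(Z, Z)), SSSZ)))))))
  step 14: S(S(S(S(S(S(add(SSSZ, mul(add(Z, Z), SSSZ))))))))
  step 15: S(S(S(S(S(S(S(add(SSZ, mul(add(Z, Z), SSSZ)))))))))
  step 16: S(S(S(S(S(S(S(S(add(SZ, mul(add(Z, Z), SSSZ))))))))))
  step 17: S(S(S(S(S(S(S(S(S(add(Z, mul(add(Z, Z), SSSZ)))))))))))
  step 18: S(S(S(S(S(S(S(S(S(mul(add(Z, Z), SSSZ))))))))))
  step 19: S(S(S(S(S(S(S(S(S(mul(Z, SSSZ))))))))))
  step 20: S^9(Z)

Term B:
  start: mul(add(SSZ, add(SZ, Z)), add(mul(SZ, SSZ), add(SZ, Z)))
  step 1: mul(S(add(SZ, add(SZ, Z))), add(mul(SZ, SSZ), add(SZ, Z)))
  step 2: add(add(mul(SZ, SSZ), add(SZ, Z)), mul(add(SZ, add(SZ, Z)), add(mul(SZ, SSZ), add(SZ, Z))))
  step 3: add(add(add(SSZ, mul(Z, SSZ)), add(SZ, Z)), mul(add(SZ, add(SZ, Z)), add(mul(SZ, SSZ), add(SZ, Z))))
  step 4: add(add(S(add(SZ, mul(Z, SSZ))), add(SZ, Z)), mul(add(SZ, add(SZ, Z)), add(mul(SZ, SSZ), add(SZ, Z))))
  step 5: add(S(add(add(SZ, mul(Z, SSZ)), add(SZ, Z))), mul(add(SZ, add(SZ, Z)), add(mul(SZ, SSZ), add(SZ, Z))))
  step 6: S(add(add(add(SZ, mul(Z, SSZ)), add(SZ, Z)), mul(add(SZ, add(SZ, Z)), add(mul(SZ, SSZ), add(SZ, Z)))))
  step 7: S(add(add(S(add(Z, mul(Z, SSZ))), add(SZ, Z)), mul(add(SZ, add(SZ, Z)), add(mul(SZ, SSZ), add(SZ, Z)))))
  step 8: S(add(S(add(add(Z, mul(Z, SSZ)), add(SZ, Z))), mul(add(SZ, add(SZ, Z)), add(mul(SZ, SSZ), add(SZ, Z)))))
  step 9: S(S(add(add(add(Z, mul(Z, SSZ)), add(SZ, Z)), mul(add(SZ, add(SZ, Z)), add(mul(SZ, SSZ), add(SZ, Z))))))
  step 10: S(S(add(add(mul(Z, SSZ), add(SZ, Z)), mul(add(SZ, add(SZ, Z)), add(mul(SZ, SSZ), add(SZ, Z))))))
  step 11: S(S(add(add(Z, add(SZ, Z)), mul(add(SZ, add(SZ, Z)), add(mul(SZ, SSZ), add(SZ, Z))))))
  step 12: S(S(add(add(SZ, Z), mul(add(SZ, add(SZ, Z)), add(mul(SZ, SSZ), add(SZ, Z))))))
  step 13: S(S(add(S(add(Z, Z)), mul(add(SZ, add(SZ, Z)), add(mul(SZ, SSZ), add(SZ, Z))))))
  step 14: S(S(S(add(add(Z, Z), mul(add(SZ, add(SZ, Z)), add(mul(SZ, SSZ), add(SZ, Z)))))))
  step 15: S(S(S(add(Z, mul(add(SZ, add(SZ, Z)), add(mul(SZ, SSZ), add(SZ, Z)))))))
  step 16: S(S(S(mul(add(SZ, add(SZ, Z)), add(mul(SZ, SSZ), add(SZ, Z))))))
  step 17: S(S(S(mul(S(add(Z, add(SZ, Z))), add(mul(SZ, SSZ), add(SZ, Z))))))
  step 18: S(S(S(add(add(mul(SZ, SSZ), add(SZ, Z)), mul(add(Z, add(SZ, Z)), add(mul(SZ, SSZ), add(SZ, Z)))))))
  step 19: S(S(S(add(add(add(SSZ, mul(Z, SSZ)), add(SZ, Z)), mul(add(Z, add(SZ, Z)), add(mul(SZ, SSZ), add(SZ, Z)))))))
  step 20: S(S(S(add(add(S(add(SZ, mul(Z, SSZ))), add(SZ, Z)), mul(add(Z, add(SZ, Z)), add(mul(SZ, SSZ), add(SZ, Z)))))))
  step 21: S(S(S(add(S(add(add(SZ, mul(Z, SSZ)), add(SZ, Z))), mul(add(Z, add(SZ, Z)), add(mul(SZ, SSZ), add(SZ, Z)))))))
  step 22: S(S(S(S(add(add(add(SZ, mul(Z, SSZ)), add(SZ, Z)), mul(add(Z, add(SZ, Z)), add(mul(SZ, SSZ), add(SZ, Z))))))))
  step 23: S(S(S(S(add(add(S(add(Z, mul(Z, SSZ))), add(SZ, Z)), mul(add(Z, add(SZ, Z)), add(mul(SZ, SSZ), add(SZ, Z))))))))
  step 24: S(S(S(S(add(S(add(add(Z, mul(Z, SSZ)), add(SZ, Z))), mul(add(Z, add(SZ, Z)), add(mul(SZ, SSZ), add(SZ, Z))))))))
  step 25: S(S(S(S(S(add(add(add(Z, mul(Z, SSZ)), add(SZ, Z)), mul(add(Z, add(SZ, Z)), add(mul(SZ, SSZ), add(SZ, Z)))))))))
  step 26: S(S(S(S(S(add(add(mul(Z, SSZ), add(SZ, Z)), mul(add(Z, add(SZ, Z)), add(mul(SZ, SSZ), add(SZ, Z)))))))))
  step 27: S(S(S(S(S(add(add(Z, add(SZ, Z)), mul(add(Z, add(SZ, Z)), add(mul(SZ, SSZ), add(SZ, Z)))))))))
  step 28: S(S(S(S(S(add(add(SZ, Z), mul(add(Z, add(SZ, Z)), add(mul(SZ, SSZ), add(SZ, Z)))))))))
  step 29: S(S(S(S(S(add(S(add(Z, Z)), mul(add(Z, add(SZ, Z)), add(mul(SZ, SSZ), add(SZ, Z)))))))))
  step 30: S(S(S(S(S(S(add(add(Z, Z), mul(add(Z, add(SZ, Z)), add(mul(SZ, SSZ), add(SZ, Z))))))))))
  step 31: S(S(S(S(S(S(add(Z, mul(add(Z, add(SZ, Z)), add(mul(SZ, SSZ), add(SZ, Z))))))))))
  step 32: S(S(S(S(S(S(mul(add(Z, add(SZ, Z)), add(mul(SZ, SSZ), add(SZ, Z)))))))))
  step 33: S(S(S(S(S(S(mul(add(SZ, Z), add(mul(SZ, SSZ), add(SZ, Z)))))))))
  step 34: S(S(S(S(S(S(mul(S(add(Z, Z)), add(mul(SZ, SSZ), add(SZ, Z)))))))))
  step 35: S(S(S(S(S(S(add(add(mul(SZ, SSZ), add(SZ, Z)), mul(add(Z, Z), add(mul(SZ, SSZ), add(SZ, Z))))))))))
  step 36: S(S(S(S(S(S(add(add(add(SSZ, mul(Z, SSZ)), add(SZ, Z)), mul(add(Z, Z), add(mul(SZ, SSZ), add(SZ, Z))))))))))
  step 37: S(S(S(S(S(S(add(add(S(add(SZ, mul(Z, SSZ))), add(SZ, Z)), mul(add(Z, Z), add(mul(SZ, SSZ), add(SZ, Z))))))))))
  step 38: S(S(S(S(S(S(add(S(add(add(SZ, mul(Z, SSZ)), add(SZ, Z))), mul(add(Z, Z), add(mul(SZ, SSZ), add(SZ, Z))))))))))
  step 39: S(S(S(S(S(S(S(add(add(add(SZ, mul(Z, SSZ)), add(SZ, Z)), mul(add(Z, Z), add(mul(SZ, SSZ), add(SZ, Z)))))))))))
  step 40: S(S(S(S(S(S(S(add(add(S(add(Z, mul(Z, SSZ))), add(SZ, Z)), mul(add(Z, Z), add(mul(SZ, SSZ), add(SZ, Z)))))))))))
  step 41: S(S(S(S(S(S(S(add(S(add(add(Z, mul(Z, SSZ)), add(SZ, Z))), mul(add(Z, Z), add(mul(SZ, SSZ), add(SZ, Z)))))))))))
  step 42: S(S(S(S(S(S(S(S(add(add(add(Z, mul(Z, SSZ)), add(SZ, Z)), mul(add(Z, Z), add(mul(SZ, SSZ), add(SZ, Z))))))))))))
  step 43: S(S(S(S(S(S(S(S(add(add(mul(Z, SSZ), add(SZ, Z)), mul(add(Z, Z), add(mul(SZ, SSZ), add(SZ, Z))))))))))))
  step 44: S(S(S(S(S(S(S(S(add(add(Z, add(SZ, Z)), mul(add(Z, Z), add(mul(SZ, SSZ), add(SZ, Z))))))))))))
  step 45: S(S(S(S(S(S(S(S(add(add(SZ, Z), mul(add(Z, Z), add(mul(SZ, SSZ), add(SZ, Z))))))))))))
  step 46: S(S(S(S(S(S(S(S(add(S(add(Z, Z)), mul(add(Z, Z), add(mul(SZ, SSZ), add(SZ, Z))))))))))))
  step 47: S(S(S(S(S(S(S(S(S(add(add(Z, Z), mul(add(Z, Z), add(mul(SZ, SSZ), add(SZ, Z)))))))))))))
  step 48: S(S(S(S(S(S(S(S(S(add(Z, mul(add(Z, Z), add(mul(SZ, SSZ), add(SZ, Z)))))))))))))
  step 49: S(S(S(S(S(S(S(S(S(mul(add(Z, Z), add(mul(SZ, SSZ), add(SZ, Z))))))))))))
  step 50: S(S(S(S(S(S(S(S(S(mul(Z, add(mul(SZ, SSZ), add(SZ, Z))))))))))))
  step 51: S^9(Z)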